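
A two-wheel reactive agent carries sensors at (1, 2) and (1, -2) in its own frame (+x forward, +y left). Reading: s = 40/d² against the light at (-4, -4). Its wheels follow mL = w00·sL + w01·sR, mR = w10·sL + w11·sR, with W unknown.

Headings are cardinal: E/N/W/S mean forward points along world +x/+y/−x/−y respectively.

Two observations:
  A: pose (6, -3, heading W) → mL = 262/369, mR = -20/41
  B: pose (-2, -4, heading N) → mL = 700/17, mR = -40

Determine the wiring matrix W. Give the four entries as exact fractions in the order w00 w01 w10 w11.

obs A: pose=(6,-3,W) → sL=20/41, sR=4/9, mL=262/369, mR=-20/41
obs B: pose=(-2,-4,N) → sL=40, sR=40/17, mL=700/17, mR=-40
sensor matrix S = [[20/41, 4/9], [40, 40/17]]; det S = -104320/6273
solve [mL_A; mL_B] = S·[w00; w01] and [mR_A; mR_B] = S·[w10; w11]:
  w00 = 1, w01 = 1/2, w10 = -1, w11 = 0

1 1/2 -1 0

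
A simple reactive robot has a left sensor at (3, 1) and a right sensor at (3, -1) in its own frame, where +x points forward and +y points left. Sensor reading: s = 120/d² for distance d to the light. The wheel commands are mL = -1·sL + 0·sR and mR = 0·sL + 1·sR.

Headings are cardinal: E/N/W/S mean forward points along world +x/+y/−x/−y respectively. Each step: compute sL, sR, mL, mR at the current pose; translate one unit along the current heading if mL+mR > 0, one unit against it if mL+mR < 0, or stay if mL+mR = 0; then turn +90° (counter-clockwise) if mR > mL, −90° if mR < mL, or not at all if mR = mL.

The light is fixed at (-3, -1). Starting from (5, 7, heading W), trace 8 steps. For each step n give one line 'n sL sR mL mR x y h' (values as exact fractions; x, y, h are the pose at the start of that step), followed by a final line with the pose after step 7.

0 60/37 60/53 -60/37 60/53 5 7 W
1 24/25 120/89 -24/25 120/89 6 7 S
2 15/26 2/3 -15/26 2/3 6 6 E
3 120/181 120/221 -120/181 120/221 7 6 N
4 60/37 60/49 -60/37 60/49 7 5 W
5 40/51 120/109 -40/51 120/109 8 5 S
6 15/29 30/53 -15/29 30/53 8 4 E
7 24/37 120/233 -24/37 120/233 9 4 N
final 9 3 W

n=0: pose=(5,7,W); sL=60/37, sR=60/53; mL=-60/37, mR=60/53; mL+mR=-960/1961 → advance -1; mR−mL=5400/1961 → turn +1·90°
n=1: pose=(6,7,S); sL=24/25, sR=120/89; mL=-24/25, mR=120/89; mL+mR=864/2225 → advance +1; mR−mL=5136/2225 → turn +1·90°
n=2: pose=(6,6,E); sL=15/26, sR=2/3; mL=-15/26, mR=2/3; mL+mR=7/78 → advance +1; mR−mL=97/78 → turn +1·90°
n=3: pose=(7,6,N); sL=120/181, sR=120/221; mL=-120/181, mR=120/221; mL+mR=-4800/40001 → advance -1; mR−mL=48240/40001 → turn +1·90°
n=4: pose=(7,5,W); sL=60/37, sR=60/49; mL=-60/37, mR=60/49; mL+mR=-720/1813 → advance -1; mR−mL=5160/1813 → turn +1·90°
n=5: pose=(8,5,S); sL=40/51, sR=120/109; mL=-40/51, mR=120/109; mL+mR=1760/5559 → advance +1; mR−mL=10480/5559 → turn +1·90°
n=6: pose=(8,4,E); sL=15/29, sR=30/53; mL=-15/29, mR=30/53; mL+mR=75/1537 → advance +1; mR−mL=1665/1537 → turn +1·90°
n=7: pose=(9,4,N); sL=24/37, sR=120/233; mL=-24/37, mR=120/233; mL+mR=-1152/8621 → advance -1; mR−mL=10032/8621 → turn +1·90°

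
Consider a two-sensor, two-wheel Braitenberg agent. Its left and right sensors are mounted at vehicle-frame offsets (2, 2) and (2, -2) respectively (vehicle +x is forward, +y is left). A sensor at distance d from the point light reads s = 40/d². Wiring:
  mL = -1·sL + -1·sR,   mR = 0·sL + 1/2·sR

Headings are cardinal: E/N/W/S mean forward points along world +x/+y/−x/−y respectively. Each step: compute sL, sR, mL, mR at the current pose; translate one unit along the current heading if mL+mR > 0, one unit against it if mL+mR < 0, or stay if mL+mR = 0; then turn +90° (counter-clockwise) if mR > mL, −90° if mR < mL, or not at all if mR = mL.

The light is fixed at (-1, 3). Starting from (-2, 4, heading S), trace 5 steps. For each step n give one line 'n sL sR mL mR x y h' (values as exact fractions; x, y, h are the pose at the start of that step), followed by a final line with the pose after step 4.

n=0: pose=(-2,4,S); sL=20, sR=4; mL=-24, mR=2; mL+mR=-22 → advance -1; mR−mL=26 → turn +1·90°
n=1: pose=(-2,5,E); sL=40/17, sR=40; mL=-720/17, mR=20; mL+mR=-380/17 → advance -1; mR−mL=1060/17 → turn +1·90°
n=2: pose=(-3,5,N); sL=5/4, sR=5/2; mL=-15/4, mR=5/4; mL+mR=-5/2 → advance -1; mR−mL=5 → turn +1·90°
n=3: pose=(-3,4,W); sL=40/17, sR=8/5; mL=-336/85, mR=4/5; mL+mR=-268/85 → advance -1; mR−mL=404/85 → turn +1·90°
n=4: pose=(-2,4,S); sL=20, sR=4; mL=-24, mR=2; mL+mR=-22 → advance -1; mR−mL=26 → turn +1·90°

0 20 4 -24 2 -2 4 S
1 40/17 40 -720/17 20 -2 5 E
2 5/4 5/2 -15/4 5/4 -3 5 N
3 40/17 8/5 -336/85 4/5 -3 4 W
4 20 4 -24 2 -2 4 S
final -2 5 E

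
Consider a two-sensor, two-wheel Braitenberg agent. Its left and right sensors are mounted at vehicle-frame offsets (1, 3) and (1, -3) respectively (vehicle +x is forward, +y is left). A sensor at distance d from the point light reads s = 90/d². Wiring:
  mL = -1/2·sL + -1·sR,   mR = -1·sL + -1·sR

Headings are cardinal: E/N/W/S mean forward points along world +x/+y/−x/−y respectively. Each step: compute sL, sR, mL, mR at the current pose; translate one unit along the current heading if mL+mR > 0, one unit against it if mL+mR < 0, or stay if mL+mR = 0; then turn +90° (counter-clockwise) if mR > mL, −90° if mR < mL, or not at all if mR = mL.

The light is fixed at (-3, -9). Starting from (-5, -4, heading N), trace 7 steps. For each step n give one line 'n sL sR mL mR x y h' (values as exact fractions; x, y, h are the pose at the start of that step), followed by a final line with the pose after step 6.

0 90/61 90/37 -7155/2257 -8820/2257 -5 -4 N
1 9/5 45 -459/10 -234/5 -5 -5 E
2 10 2 -7 -12 -6 -5 S
3 9/2 9/8 -27/8 -45/8 -6 -4 W
4 90/61 90/37 -7155/2257 -8820/2257 -5 -4 N
5 9/5 45 -459/10 -234/5 -5 -5 E
6 10 2 -7 -12 -6 -5 S
final -6 -4 W

n=0: pose=(-5,-4,N); sL=90/61, sR=90/37; mL=-7155/2257, mR=-8820/2257; mL+mR=-15975/2257 → advance -1; mR−mL=-45/61 → turn -1·90°
n=1: pose=(-5,-5,E); sL=9/5, sR=45; mL=-459/10, mR=-234/5; mL+mR=-927/10 → advance -1; mR−mL=-9/10 → turn -1·90°
n=2: pose=(-6,-5,S); sL=10, sR=2; mL=-7, mR=-12; mL+mR=-19 → advance -1; mR−mL=-5 → turn -1·90°
n=3: pose=(-6,-4,W); sL=9/2, sR=9/8; mL=-27/8, mR=-45/8; mL+mR=-9 → advance -1; mR−mL=-9/4 → turn -1·90°
n=4: pose=(-5,-4,N); sL=90/61, sR=90/37; mL=-7155/2257, mR=-8820/2257; mL+mR=-15975/2257 → advance -1; mR−mL=-45/61 → turn -1·90°
n=5: pose=(-5,-5,E); sL=9/5, sR=45; mL=-459/10, mR=-234/5; mL+mR=-927/10 → advance -1; mR−mL=-9/10 → turn -1·90°
n=6: pose=(-6,-5,S); sL=10, sR=2; mL=-7, mR=-12; mL+mR=-19 → advance -1; mR−mL=-5 → turn -1·90°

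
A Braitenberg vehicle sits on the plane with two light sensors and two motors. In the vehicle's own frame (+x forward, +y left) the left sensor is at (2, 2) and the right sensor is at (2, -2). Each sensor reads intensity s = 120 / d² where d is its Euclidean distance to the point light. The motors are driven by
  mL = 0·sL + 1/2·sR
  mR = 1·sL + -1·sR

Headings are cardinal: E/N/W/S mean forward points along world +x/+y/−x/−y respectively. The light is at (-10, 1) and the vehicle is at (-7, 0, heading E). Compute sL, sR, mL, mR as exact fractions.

60/13 60/17 30/17 240/221

left sensor world pos  = (-5, 2); dL² = 26
right sensor world pos = (-5, -2); dR² = 34
sL = 120/26 = 60/13
sR = 120/34 = 60/17
mL = 0·sL + 1/2·sR = 30/17
mR = 1·sL + -1·sR = 240/221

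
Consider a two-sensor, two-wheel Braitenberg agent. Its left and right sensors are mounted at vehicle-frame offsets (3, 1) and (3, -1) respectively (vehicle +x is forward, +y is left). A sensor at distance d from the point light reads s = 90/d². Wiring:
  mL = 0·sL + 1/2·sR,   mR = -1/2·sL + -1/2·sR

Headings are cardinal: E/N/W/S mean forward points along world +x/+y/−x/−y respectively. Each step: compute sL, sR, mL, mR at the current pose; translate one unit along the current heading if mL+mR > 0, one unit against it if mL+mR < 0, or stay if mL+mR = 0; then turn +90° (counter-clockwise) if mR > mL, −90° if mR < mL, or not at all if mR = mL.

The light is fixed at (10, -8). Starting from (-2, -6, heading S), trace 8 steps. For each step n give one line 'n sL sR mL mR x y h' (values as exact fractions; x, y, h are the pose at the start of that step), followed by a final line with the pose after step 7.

n=0: pose=(-2,-6,S); sL=45/61, sR=9/17; mL=9/34, mR=-657/1037; mL+mR=-45/122 → advance -1; mR−mL=-1863/2074 → turn -1·90°
n=1: pose=(-2,-5,W); sL=90/229, sR=90/241; mL=45/241, mR=-21150/55189; mL+mR=-45/229 → advance -1; mR−mL=-31455/55189 → turn -1·90°
n=2: pose=(-1,-5,N); sL=1/2, sR=45/68; mL=45/136, mR=-79/136; mL+mR=-1/4 → advance -1; mR−mL=-31/34 → turn -1·90°
n=3: pose=(-1,-6,E); sL=90/73, sR=18/13; mL=9/13, mR=-1242/949; mL+mR=-45/73 → advance -1; mR−mL=-1899/949 → turn -1·90°
n=4: pose=(-2,-6,S); sL=45/61, sR=9/17; mL=9/34, mR=-657/1037; mL+mR=-45/122 → advance -1; mR−mL=-1863/2074 → turn -1·90°
n=5: pose=(-2,-5,W); sL=90/229, sR=90/241; mL=45/241, mR=-21150/55189; mL+mR=-45/229 → advance -1; mR−mL=-31455/55189 → turn -1·90°
n=6: pose=(-1,-5,N); sL=1/2, sR=45/68; mL=45/136, mR=-79/136; mL+mR=-1/4 → advance -1; mR−mL=-31/34 → turn -1·90°
n=7: pose=(-1,-6,E); sL=90/73, sR=18/13; mL=9/13, mR=-1242/949; mL+mR=-45/73 → advance -1; mR−mL=-1899/949 → turn -1·90°

0 45/61 9/17 9/34 -657/1037 -2 -6 S
1 90/229 90/241 45/241 -21150/55189 -2 -5 W
2 1/2 45/68 45/136 -79/136 -1 -5 N
3 90/73 18/13 9/13 -1242/949 -1 -6 E
4 45/61 9/17 9/34 -657/1037 -2 -6 S
5 90/229 90/241 45/241 -21150/55189 -2 -5 W
6 1/2 45/68 45/136 -79/136 -1 -5 N
7 90/73 18/13 9/13 -1242/949 -1 -6 E
final -2 -6 S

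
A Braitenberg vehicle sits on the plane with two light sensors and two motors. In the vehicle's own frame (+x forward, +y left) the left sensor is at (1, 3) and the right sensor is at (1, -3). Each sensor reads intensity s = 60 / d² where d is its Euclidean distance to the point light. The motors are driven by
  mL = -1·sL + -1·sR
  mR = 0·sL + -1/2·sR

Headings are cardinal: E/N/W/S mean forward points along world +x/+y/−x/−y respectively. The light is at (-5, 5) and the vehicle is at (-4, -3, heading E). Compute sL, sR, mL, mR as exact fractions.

left sensor world pos  = (-3, 0); dL² = 29
right sensor world pos = (-3, -6); dR² = 125
sL = 60/29 = 60/29
sR = 60/125 = 12/25
mL = -1·sL + -1·sR = -1848/725
mR = 0·sL + -1/2·sR = -6/25

60/29 12/25 -1848/725 -6/25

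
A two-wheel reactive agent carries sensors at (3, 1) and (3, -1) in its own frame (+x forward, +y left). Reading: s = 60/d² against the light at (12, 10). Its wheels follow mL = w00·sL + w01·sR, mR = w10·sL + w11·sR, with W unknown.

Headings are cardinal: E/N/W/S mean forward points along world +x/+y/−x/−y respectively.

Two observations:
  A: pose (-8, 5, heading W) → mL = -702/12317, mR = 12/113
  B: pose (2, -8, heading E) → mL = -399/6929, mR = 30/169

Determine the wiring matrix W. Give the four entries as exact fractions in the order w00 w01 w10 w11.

1/2 -1 1 0

obs A: pose=(-8,5,W) → sL=12/113, sR=12/109, mL=-702/12317, mR=12/113
obs B: pose=(2,-8,E) → sL=30/169, sR=6/41, mL=-399/6929, mR=30/169
sensor matrix S = [[12/113, 12/109], [30/169, 6/41]]; det S = -341568/85344493
solve [mL_A; mL_B] = S·[w00; w01] and [mR_A; mR_B] = S·[w10; w11]:
  w00 = 1/2, w01 = -1, w10 = 1, w11 = 0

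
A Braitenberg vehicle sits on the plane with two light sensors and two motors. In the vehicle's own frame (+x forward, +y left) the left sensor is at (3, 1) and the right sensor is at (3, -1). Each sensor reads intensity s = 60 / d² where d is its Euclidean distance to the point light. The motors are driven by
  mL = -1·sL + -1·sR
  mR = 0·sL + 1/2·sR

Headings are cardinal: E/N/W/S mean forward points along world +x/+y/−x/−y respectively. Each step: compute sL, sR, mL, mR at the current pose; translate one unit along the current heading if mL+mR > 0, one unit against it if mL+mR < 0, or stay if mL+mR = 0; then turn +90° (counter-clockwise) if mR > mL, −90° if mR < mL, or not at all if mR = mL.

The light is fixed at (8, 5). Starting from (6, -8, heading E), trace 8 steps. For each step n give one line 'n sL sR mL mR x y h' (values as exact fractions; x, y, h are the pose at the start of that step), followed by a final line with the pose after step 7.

0 12/29 60/197 -4104/5713 30/197 6 -8 E
1 15/29 15/26 -825/754 15/52 5 -8 N
2 20/87 12/41 -1864/3567 6/41 5 -9 W
3 6/29 30/149 -1764/4321 15/149 6 -9 S
4 12/29 60/197 -4104/5713 30/197 6 -8 E
5 15/29 15/26 -825/754 15/52 5 -8 N
6 20/87 12/41 -1864/3567 6/41 5 -9 W
7 6/29 30/149 -1764/4321 15/149 6 -9 S
final 6 -8 E

n=0: pose=(6,-8,E); sL=12/29, sR=60/197; mL=-4104/5713, mR=30/197; mL+mR=-3234/5713 → advance -1; mR−mL=4974/5713 → turn +1·90°
n=1: pose=(5,-8,N); sL=15/29, sR=15/26; mL=-825/754, mR=15/52; mL+mR=-1215/1508 → advance -1; mR−mL=2085/1508 → turn +1·90°
n=2: pose=(5,-9,W); sL=20/87, sR=12/41; mL=-1864/3567, mR=6/41; mL+mR=-1342/3567 → advance -1; mR−mL=2386/3567 → turn +1·90°
n=3: pose=(6,-9,S); sL=6/29, sR=30/149; mL=-1764/4321, mR=15/149; mL+mR=-1329/4321 → advance -1; mR−mL=2199/4321 → turn +1·90°
n=4: pose=(6,-8,E); sL=12/29, sR=60/197; mL=-4104/5713, mR=30/197; mL+mR=-3234/5713 → advance -1; mR−mL=4974/5713 → turn +1·90°
n=5: pose=(5,-8,N); sL=15/29, sR=15/26; mL=-825/754, mR=15/52; mL+mR=-1215/1508 → advance -1; mR−mL=2085/1508 → turn +1·90°
n=6: pose=(5,-9,W); sL=20/87, sR=12/41; mL=-1864/3567, mR=6/41; mL+mR=-1342/3567 → advance -1; mR−mL=2386/3567 → turn +1·90°
n=7: pose=(6,-9,S); sL=6/29, sR=30/149; mL=-1764/4321, mR=15/149; mL+mR=-1329/4321 → advance -1; mR−mL=2199/4321 → turn +1·90°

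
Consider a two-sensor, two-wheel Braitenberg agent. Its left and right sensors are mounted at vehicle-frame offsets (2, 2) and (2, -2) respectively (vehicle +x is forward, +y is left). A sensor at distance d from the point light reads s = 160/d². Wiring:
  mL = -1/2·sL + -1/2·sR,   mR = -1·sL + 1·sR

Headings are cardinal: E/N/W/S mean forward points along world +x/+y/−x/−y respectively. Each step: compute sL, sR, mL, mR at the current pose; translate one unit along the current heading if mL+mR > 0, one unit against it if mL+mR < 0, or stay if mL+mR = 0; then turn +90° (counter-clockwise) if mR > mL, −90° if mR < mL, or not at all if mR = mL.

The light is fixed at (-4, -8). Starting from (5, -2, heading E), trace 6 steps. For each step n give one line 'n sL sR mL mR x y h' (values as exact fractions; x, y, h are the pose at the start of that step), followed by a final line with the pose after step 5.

0 32/37 160/137 -5152/5069 1536/5069 5 -2 E
1 8/5 40/41 -264/205 -128/205 4 -2 N
2 32/9 32/17 -416/153 -256/153 4 -3 W
3 16/13 80/29 -752/377 576/377 5 -3 S
4 32/37 160/137 -5152/5069 1536/5069 5 -2 E
5 8/5 40/41 -264/205 -128/205 4 -2 N
final 4 -3 W

n=0: pose=(5,-2,E); sL=32/37, sR=160/137; mL=-5152/5069, mR=1536/5069; mL+mR=-3616/5069 → advance -1; mR−mL=6688/5069 → turn +1·90°
n=1: pose=(4,-2,N); sL=8/5, sR=40/41; mL=-264/205, mR=-128/205; mL+mR=-392/205 → advance -1; mR−mL=136/205 → turn +1·90°
n=2: pose=(4,-3,W); sL=32/9, sR=32/17; mL=-416/153, mR=-256/153; mL+mR=-224/51 → advance -1; mR−mL=160/153 → turn +1·90°
n=3: pose=(5,-3,S); sL=16/13, sR=80/29; mL=-752/377, mR=576/377; mL+mR=-176/377 → advance -1; mR−mL=1328/377 → turn +1·90°
n=4: pose=(5,-2,E); sL=32/37, sR=160/137; mL=-5152/5069, mR=1536/5069; mL+mR=-3616/5069 → advance -1; mR−mL=6688/5069 → turn +1·90°
n=5: pose=(4,-2,N); sL=8/5, sR=40/41; mL=-264/205, mR=-128/205; mL+mR=-392/205 → advance -1; mR−mL=136/205 → turn +1·90°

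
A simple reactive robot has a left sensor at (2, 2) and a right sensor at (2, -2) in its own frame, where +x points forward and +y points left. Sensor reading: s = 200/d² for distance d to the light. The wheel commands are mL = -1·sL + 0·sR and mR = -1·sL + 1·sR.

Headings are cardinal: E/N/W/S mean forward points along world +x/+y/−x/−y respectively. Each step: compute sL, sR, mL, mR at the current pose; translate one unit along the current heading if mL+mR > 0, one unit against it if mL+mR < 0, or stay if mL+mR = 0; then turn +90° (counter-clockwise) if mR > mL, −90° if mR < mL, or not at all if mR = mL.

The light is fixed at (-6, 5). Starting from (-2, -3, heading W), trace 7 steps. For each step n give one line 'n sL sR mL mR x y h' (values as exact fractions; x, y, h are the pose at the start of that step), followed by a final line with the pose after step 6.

0 25/13 5 -25/13 40/13 -2 -3 W
1 8/5 200/101 -8/5 192/505 -3 -3 S
2 4 100/53 -4 -112/53 -3 -2 E
3 8 200/41 -8 -128/41 -4 -2 N
4 2 50/9 -2 32/9 -4 -3 W
5 200/109 200/101 -200/109 1600/11009 -5 -3 S
6 100/17 20/9 -100/17 -560/153 -5 -2 E
final -6 -2 N

n=0: pose=(-2,-3,W); sL=25/13, sR=5; mL=-25/13, mR=40/13; mL+mR=15/13 → advance +1; mR−mL=5 → turn +1·90°
n=1: pose=(-3,-3,S); sL=8/5, sR=200/101; mL=-8/5, mR=192/505; mL+mR=-616/505 → advance -1; mR−mL=200/101 → turn +1·90°
n=2: pose=(-3,-2,E); sL=4, sR=100/53; mL=-4, mR=-112/53; mL+mR=-324/53 → advance -1; mR−mL=100/53 → turn +1·90°
n=3: pose=(-4,-2,N); sL=8, sR=200/41; mL=-8, mR=-128/41; mL+mR=-456/41 → advance -1; mR−mL=200/41 → turn +1·90°
n=4: pose=(-4,-3,W); sL=2, sR=50/9; mL=-2, mR=32/9; mL+mR=14/9 → advance +1; mR−mL=50/9 → turn +1·90°
n=5: pose=(-5,-3,S); sL=200/109, sR=200/101; mL=-200/109, mR=1600/11009; mL+mR=-18600/11009 → advance -1; mR−mL=200/101 → turn +1·90°
n=6: pose=(-5,-2,E); sL=100/17, sR=20/9; mL=-100/17, mR=-560/153; mL+mR=-1460/153 → advance -1; mR−mL=20/9 → turn +1·90°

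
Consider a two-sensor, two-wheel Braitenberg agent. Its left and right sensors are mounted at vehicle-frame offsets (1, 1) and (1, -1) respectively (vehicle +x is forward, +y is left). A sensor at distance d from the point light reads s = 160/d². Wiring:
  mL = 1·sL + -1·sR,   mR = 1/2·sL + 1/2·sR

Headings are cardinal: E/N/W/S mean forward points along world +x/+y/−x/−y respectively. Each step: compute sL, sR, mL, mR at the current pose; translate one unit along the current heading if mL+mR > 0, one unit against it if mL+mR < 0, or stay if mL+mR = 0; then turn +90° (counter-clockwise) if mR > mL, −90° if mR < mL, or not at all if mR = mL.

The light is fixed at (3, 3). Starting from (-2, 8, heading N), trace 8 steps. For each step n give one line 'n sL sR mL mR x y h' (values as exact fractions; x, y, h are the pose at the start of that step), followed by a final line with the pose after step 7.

n=0: pose=(-2,8,N); sL=20/9, sR=40/13; mL=-100/117, mR=310/117; mL+mR=70/39 → advance +1; mR−mL=410/117 → turn +1·90°
n=1: pose=(-2,9,W); sL=160/61, sR=32/17; mL=768/1037, mR=2336/1037; mL+mR=3104/1037 → advance +1; mR−mL=1568/1037 → turn +1·90°
n=2: pose=(-3,9,S); sL=16/5, sR=80/37; mL=192/185, mR=496/185; mL+mR=688/185 → advance +1; mR−mL=304/185 → turn +1·90°
n=3: pose=(-3,8,E); sL=160/61, sR=160/41; mL=-3200/2501, mR=8160/2501; mL+mR=4960/2501 → advance +1; mR−mL=11360/2501 → turn +1·90°
n=4: pose=(-2,8,N); sL=20/9, sR=40/13; mL=-100/117, mR=310/117; mL+mR=70/39 → advance +1; mR−mL=410/117 → turn +1·90°
n=5: pose=(-2,9,W); sL=160/61, sR=32/17; mL=768/1037, mR=2336/1037; mL+mR=3104/1037 → advance +1; mR−mL=1568/1037 → turn +1·90°
n=6: pose=(-3,9,S); sL=16/5, sR=80/37; mL=192/185, mR=496/185; mL+mR=688/185 → advance +1; mR−mL=304/185 → turn +1·90°
n=7: pose=(-3,8,E); sL=160/61, sR=160/41; mL=-3200/2501, mR=8160/2501; mL+mR=4960/2501 → advance +1; mR−mL=11360/2501 → turn +1·90°

0 20/9 40/13 -100/117 310/117 -2 8 N
1 160/61 32/17 768/1037 2336/1037 -2 9 W
2 16/5 80/37 192/185 496/185 -3 9 S
3 160/61 160/41 -3200/2501 8160/2501 -3 8 E
4 20/9 40/13 -100/117 310/117 -2 8 N
5 160/61 32/17 768/1037 2336/1037 -2 9 W
6 16/5 80/37 192/185 496/185 -3 9 S
7 160/61 160/41 -3200/2501 8160/2501 -3 8 E
final -2 8 N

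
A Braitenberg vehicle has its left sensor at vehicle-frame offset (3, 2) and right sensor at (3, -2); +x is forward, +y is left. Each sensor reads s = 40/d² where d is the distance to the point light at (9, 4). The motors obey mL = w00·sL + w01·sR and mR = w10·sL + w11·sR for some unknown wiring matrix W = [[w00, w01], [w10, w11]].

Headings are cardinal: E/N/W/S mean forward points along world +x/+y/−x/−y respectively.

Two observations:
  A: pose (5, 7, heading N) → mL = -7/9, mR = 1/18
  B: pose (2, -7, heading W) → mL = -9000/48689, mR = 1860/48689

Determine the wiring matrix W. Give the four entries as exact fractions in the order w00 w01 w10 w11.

obs A: pose=(5,7,N) → sL=5/9, sR=1, mL=-7/9, mR=1/18
obs B: pose=(2,-7,W) → sL=40/269, sR=40/181, mL=-9000/48689, mR=1860/48689
sensor matrix S = [[5/9, 1], [40/269, 40/181]]; det S = -11360/438201
solve [mL_A; mL_B] = S·[w00; w01] and [mR_A; mR_B] = S·[w10; w11]:
  w00 = -1/2, w01 = -1/2, w10 = 1, w11 = -1/2

-1/2 -1/2 1 -1/2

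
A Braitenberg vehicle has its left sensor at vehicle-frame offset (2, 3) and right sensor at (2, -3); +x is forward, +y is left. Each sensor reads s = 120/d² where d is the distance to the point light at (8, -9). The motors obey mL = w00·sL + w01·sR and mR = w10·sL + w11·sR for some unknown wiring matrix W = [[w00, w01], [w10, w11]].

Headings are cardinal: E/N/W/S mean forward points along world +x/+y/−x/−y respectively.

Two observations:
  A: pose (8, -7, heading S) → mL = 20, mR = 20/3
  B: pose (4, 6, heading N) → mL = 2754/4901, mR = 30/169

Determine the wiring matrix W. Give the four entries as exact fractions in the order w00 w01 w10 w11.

obs A: pose=(8,-7,S) → sL=40/3, sR=40/3, mL=20, mR=20/3
obs B: pose=(4,6,N) → sL=60/169, sR=12/29, mL=2754/4901, mR=30/169
sensor matrix S = [[40/3, 40/3], [60/169, 12/29]]; det S = 3840/4901
solve [mL_A; mL_B] = S·[w00; w01] and [mR_A; mR_B] = S·[w10; w11]:
  w00 = 1, w01 = 1/2, w10 = 1/2, w11 = 0

1 1/2 1/2 0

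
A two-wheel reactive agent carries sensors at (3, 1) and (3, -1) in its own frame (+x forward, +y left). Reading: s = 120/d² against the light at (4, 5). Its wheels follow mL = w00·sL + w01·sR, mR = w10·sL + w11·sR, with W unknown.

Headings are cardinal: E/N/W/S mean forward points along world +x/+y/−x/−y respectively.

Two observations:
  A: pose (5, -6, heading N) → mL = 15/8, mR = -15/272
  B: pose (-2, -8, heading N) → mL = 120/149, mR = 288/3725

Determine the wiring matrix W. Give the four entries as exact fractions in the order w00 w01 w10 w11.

obs A: pose=(5,-6,N) → sL=15/8, sR=30/17, mL=15/8, mR=-15/272
obs B: pose=(-2,-8,N) → sL=120/149, sR=24/25, mL=120/149, mR=288/3725
sensor matrix S = [[15/8, 30/17], [120/149, 24/25]]; det S = 4797/12665
solve [mL_A; mL_B] = S·[w00; w01] and [mR_A; mR_B] = S·[w10; w11]:
  w00 = 1, w01 = 0, w10 = -1/2, w11 = 1/2

1 0 -1/2 1/2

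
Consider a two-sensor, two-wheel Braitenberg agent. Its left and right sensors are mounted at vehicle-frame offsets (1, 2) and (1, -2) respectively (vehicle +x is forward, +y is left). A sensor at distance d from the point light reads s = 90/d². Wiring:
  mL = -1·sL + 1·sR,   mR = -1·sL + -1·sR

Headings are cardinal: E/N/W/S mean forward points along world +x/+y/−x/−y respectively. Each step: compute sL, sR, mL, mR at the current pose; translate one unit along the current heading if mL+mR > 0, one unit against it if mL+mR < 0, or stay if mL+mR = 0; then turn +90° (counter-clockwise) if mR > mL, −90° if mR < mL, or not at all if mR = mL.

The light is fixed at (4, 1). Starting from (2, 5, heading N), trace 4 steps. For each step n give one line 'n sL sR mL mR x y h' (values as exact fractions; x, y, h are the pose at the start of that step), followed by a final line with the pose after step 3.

0 90/41 18/5 288/205 -1188/205 2 5 N
1 45/13 45 540/13 -630/13 2 4 E
2 18 90/29 -432/29 -612/29 1 4 S
3 9/2 45/26 -36/13 -81/13 1 5 W
final 2 5 N

n=0: pose=(2,5,N); sL=90/41, sR=18/5; mL=288/205, mR=-1188/205; mL+mR=-180/41 → advance -1; mR−mL=-36/5 → turn -1·90°
n=1: pose=(2,4,E); sL=45/13, sR=45; mL=540/13, mR=-630/13; mL+mR=-90/13 → advance -1; mR−mL=-90 → turn -1·90°
n=2: pose=(1,4,S); sL=18, sR=90/29; mL=-432/29, mR=-612/29; mL+mR=-36 → advance -1; mR−mL=-180/29 → turn -1·90°
n=3: pose=(1,5,W); sL=9/2, sR=45/26; mL=-36/13, mR=-81/13; mL+mR=-9 → advance -1; mR−mL=-45/13 → turn -1·90°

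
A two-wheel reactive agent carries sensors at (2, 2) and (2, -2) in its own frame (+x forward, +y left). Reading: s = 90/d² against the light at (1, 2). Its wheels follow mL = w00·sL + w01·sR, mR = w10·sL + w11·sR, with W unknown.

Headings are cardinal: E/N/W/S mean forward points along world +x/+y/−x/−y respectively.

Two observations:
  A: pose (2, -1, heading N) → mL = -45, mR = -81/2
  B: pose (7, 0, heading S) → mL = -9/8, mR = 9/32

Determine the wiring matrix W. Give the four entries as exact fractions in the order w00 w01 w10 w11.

-1 0 -1 1/2

obs A: pose=(2,-1,N) → sL=45, sR=9, mL=-45, mR=-81/2
obs B: pose=(7,0,S) → sL=9/8, sR=45/16, mL=-9/8, mR=9/32
sensor matrix S = [[45, 9], [9/8, 45/16]]; det S = 1863/16
solve [mL_A; mL_B] = S·[w00; w01] and [mR_A; mR_B] = S·[w10; w11]:
  w00 = -1, w01 = 0, w10 = -1, w11 = 1/2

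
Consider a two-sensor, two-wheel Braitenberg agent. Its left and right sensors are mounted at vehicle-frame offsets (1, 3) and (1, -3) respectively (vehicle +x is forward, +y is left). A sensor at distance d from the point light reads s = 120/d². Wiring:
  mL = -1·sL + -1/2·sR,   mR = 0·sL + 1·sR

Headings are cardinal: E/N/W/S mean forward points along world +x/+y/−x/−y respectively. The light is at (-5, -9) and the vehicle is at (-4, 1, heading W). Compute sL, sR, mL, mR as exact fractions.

left sensor world pos  = (-5, -2); dL² = 49
right sensor world pos = (-5, 4); dR² = 169
sL = 120/49 = 120/49
sR = 120/169 = 120/169
mL = -1·sL + -1/2·sR = -23220/8281
mR = 0·sL + 1·sR = 120/169

120/49 120/169 -23220/8281 120/169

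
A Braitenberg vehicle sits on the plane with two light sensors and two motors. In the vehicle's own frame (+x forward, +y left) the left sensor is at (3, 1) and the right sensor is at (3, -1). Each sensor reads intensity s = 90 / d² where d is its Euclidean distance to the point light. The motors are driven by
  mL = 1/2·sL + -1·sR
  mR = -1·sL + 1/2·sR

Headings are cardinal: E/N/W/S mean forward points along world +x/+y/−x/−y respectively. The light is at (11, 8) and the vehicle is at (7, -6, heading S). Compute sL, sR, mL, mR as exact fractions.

45/149 45/157 -6345/46786 -7425/46786

left sensor world pos  = (8, -9); dL² = 298
right sensor world pos = (6, -9); dR² = 314
sL = 90/298 = 45/149
sR = 90/314 = 45/157
mL = 1/2·sL + -1·sR = -6345/46786
mR = -1·sL + 1/2·sR = -7425/46786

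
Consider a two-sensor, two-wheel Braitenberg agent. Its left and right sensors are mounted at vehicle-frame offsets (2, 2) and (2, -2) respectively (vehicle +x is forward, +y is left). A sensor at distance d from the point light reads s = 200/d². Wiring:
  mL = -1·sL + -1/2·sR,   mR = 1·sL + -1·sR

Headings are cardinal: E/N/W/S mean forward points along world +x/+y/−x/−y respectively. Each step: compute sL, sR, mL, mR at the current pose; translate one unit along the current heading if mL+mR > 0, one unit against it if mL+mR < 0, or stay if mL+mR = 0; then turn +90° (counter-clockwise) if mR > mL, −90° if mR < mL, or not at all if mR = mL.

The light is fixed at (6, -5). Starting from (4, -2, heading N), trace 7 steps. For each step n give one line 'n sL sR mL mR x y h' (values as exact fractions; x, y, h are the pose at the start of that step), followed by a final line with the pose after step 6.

0 200/41 8 -364/41 -128/41 4 -2 N
1 25/2 25/4 -125/8 25/4 4 -3 W
2 200 200/9 -1900/9 1600/9 5 -3 S
3 100/13 100 -750/13 -1200/13 5 -2 E
4 200 200/17 -3500/17 3200/17 4 -2 S
5 50/9 50 -275/9 -400/9 4 -1 E
6 40 200/29 -1260/29 960/29 3 -1 S
final 3 0 E

n=0: pose=(4,-2,N); sL=200/41, sR=8; mL=-364/41, mR=-128/41; mL+mR=-12 → advance -1; mR−mL=236/41 → turn +1·90°
n=1: pose=(4,-3,W); sL=25/2, sR=25/4; mL=-125/8, mR=25/4; mL+mR=-75/8 → advance -1; mR−mL=175/8 → turn +1·90°
n=2: pose=(5,-3,S); sL=200, sR=200/9; mL=-1900/9, mR=1600/9; mL+mR=-100/3 → advance -1; mR−mL=3500/9 → turn +1·90°
n=3: pose=(5,-2,E); sL=100/13, sR=100; mL=-750/13, mR=-1200/13; mL+mR=-150 → advance -1; mR−mL=-450/13 → turn -1·90°
n=4: pose=(4,-2,S); sL=200, sR=200/17; mL=-3500/17, mR=3200/17; mL+mR=-300/17 → advance -1; mR−mL=6700/17 → turn +1·90°
n=5: pose=(4,-1,E); sL=50/9, sR=50; mL=-275/9, mR=-400/9; mL+mR=-75 → advance -1; mR−mL=-125/9 → turn -1·90°
n=6: pose=(3,-1,S); sL=40, sR=200/29; mL=-1260/29, mR=960/29; mL+mR=-300/29 → advance -1; mR−mL=2220/29 → turn +1·90°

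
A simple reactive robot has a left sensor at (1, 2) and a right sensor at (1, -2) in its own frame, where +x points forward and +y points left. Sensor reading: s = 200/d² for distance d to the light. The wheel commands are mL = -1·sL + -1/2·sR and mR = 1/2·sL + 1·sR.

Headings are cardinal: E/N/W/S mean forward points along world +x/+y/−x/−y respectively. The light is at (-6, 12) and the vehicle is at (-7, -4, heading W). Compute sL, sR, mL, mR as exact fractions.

25/41 1 -91/82 107/82

left sensor world pos  = (-8, -6); dL² = 328
right sensor world pos = (-8, -2); dR² = 200
sL = 200/328 = 25/41
sR = 200/200 = 1
mL = -1·sL + -1/2·sR = -91/82
mR = 1/2·sL + 1·sR = 107/82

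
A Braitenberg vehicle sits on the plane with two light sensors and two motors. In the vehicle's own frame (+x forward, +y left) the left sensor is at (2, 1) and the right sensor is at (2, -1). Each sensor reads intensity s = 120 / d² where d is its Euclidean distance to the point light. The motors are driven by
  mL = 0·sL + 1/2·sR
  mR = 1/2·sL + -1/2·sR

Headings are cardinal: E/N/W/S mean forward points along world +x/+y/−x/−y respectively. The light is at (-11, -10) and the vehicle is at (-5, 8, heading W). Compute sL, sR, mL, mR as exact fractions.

left sensor world pos  = (-7, 7); dL² = 305
right sensor world pos = (-7, 9); dR² = 377
sL = 120/305 = 24/61
sR = 120/377 = 120/377
mL = 0·sL + 1/2·sR = 60/377
mR = 1/2·sL + -1/2·sR = 864/22997

24/61 120/377 60/377 864/22997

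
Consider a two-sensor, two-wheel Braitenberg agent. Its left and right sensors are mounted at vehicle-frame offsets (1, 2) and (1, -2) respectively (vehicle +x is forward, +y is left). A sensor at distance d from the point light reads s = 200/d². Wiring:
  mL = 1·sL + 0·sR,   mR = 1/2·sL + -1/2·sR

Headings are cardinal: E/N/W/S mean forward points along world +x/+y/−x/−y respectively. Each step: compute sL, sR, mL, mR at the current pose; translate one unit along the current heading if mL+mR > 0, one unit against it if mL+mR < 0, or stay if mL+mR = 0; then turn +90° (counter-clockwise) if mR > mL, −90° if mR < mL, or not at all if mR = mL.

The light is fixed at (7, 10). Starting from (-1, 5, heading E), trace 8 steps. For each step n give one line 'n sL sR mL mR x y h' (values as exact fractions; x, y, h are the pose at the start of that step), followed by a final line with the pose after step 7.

0 100/29 100/49 100/29 1000/1421 -1 5 E
1 200/61 200/117 200/61 5600/7137 0 5 S
2 25/16 5/2 25/16 -15/32 0 4 W
3 8/5 200/61 8/5 -256/305 -1 4 N
4 100/29 100/49 100/29 1000/1421 -1 5 E
5 200/61 200/117 200/61 5600/7137 0 5 S
6 25/16 5/2 25/16 -15/32 0 4 W
7 8/5 200/61 8/5 -256/305 -1 4 N
final -1 5 E

n=0: pose=(-1,5,E); sL=100/29, sR=100/49; mL=100/29, mR=1000/1421; mL+mR=5900/1421 → advance +1; mR−mL=-3900/1421 → turn -1·90°
n=1: pose=(0,5,S); sL=200/61, sR=200/117; mL=200/61, mR=5600/7137; mL+mR=29000/7137 → advance +1; mR−mL=-17800/7137 → turn -1·90°
n=2: pose=(0,4,W); sL=25/16, sR=5/2; mL=25/16, mR=-15/32; mL+mR=35/32 → advance +1; mR−mL=-65/32 → turn -1·90°
n=3: pose=(-1,4,N); sL=8/5, sR=200/61; mL=8/5, mR=-256/305; mL+mR=232/305 → advance +1; mR−mL=-744/305 → turn -1·90°
n=4: pose=(-1,5,E); sL=100/29, sR=100/49; mL=100/29, mR=1000/1421; mL+mR=5900/1421 → advance +1; mR−mL=-3900/1421 → turn -1·90°
n=5: pose=(0,5,S); sL=200/61, sR=200/117; mL=200/61, mR=5600/7137; mL+mR=29000/7137 → advance +1; mR−mL=-17800/7137 → turn -1·90°
n=6: pose=(0,4,W); sL=25/16, sR=5/2; mL=25/16, mR=-15/32; mL+mR=35/32 → advance +1; mR−mL=-65/32 → turn -1·90°
n=7: pose=(-1,4,N); sL=8/5, sR=200/61; mL=8/5, mR=-256/305; mL+mR=232/305 → advance +1; mR−mL=-744/305 → turn -1·90°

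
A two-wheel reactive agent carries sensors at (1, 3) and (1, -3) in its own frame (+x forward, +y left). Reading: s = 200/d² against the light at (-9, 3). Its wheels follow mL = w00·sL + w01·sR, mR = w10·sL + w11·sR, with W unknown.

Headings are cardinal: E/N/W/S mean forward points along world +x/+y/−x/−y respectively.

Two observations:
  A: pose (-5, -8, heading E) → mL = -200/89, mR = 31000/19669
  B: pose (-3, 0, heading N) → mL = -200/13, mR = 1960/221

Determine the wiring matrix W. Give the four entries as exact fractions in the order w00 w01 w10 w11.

-1 0 1/2 1/2

obs A: pose=(-5,-8,E) → sL=200/89, sR=200/221, mL=-200/89, mR=31000/19669
obs B: pose=(-3,0,N) → sL=200/13, sR=40/17, mL=-200/13, mR=1960/221
sensor matrix S = [[200/89, 200/221], [200/13, 40/17]]; det S = -2208000/255697
solve [mL_A; mL_B] = S·[w00; w01] and [mR_A; mR_B] = S·[w10; w11]:
  w00 = -1, w01 = 0, w10 = 1/2, w11 = 1/2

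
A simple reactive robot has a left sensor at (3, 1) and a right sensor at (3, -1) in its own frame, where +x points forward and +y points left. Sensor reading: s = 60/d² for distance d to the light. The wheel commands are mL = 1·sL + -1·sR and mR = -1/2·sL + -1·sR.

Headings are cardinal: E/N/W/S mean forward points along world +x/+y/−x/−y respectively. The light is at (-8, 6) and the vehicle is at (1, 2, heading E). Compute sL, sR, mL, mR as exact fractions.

left sensor world pos  = (4, 3); dL² = 153
right sensor world pos = (4, 1); dR² = 169
sL = 60/153 = 20/51
sR = 60/169 = 60/169
mL = 1·sL + -1·sR = 320/8619
mR = -1/2·sL + -1·sR = -4750/8619

20/51 60/169 320/8619 -4750/8619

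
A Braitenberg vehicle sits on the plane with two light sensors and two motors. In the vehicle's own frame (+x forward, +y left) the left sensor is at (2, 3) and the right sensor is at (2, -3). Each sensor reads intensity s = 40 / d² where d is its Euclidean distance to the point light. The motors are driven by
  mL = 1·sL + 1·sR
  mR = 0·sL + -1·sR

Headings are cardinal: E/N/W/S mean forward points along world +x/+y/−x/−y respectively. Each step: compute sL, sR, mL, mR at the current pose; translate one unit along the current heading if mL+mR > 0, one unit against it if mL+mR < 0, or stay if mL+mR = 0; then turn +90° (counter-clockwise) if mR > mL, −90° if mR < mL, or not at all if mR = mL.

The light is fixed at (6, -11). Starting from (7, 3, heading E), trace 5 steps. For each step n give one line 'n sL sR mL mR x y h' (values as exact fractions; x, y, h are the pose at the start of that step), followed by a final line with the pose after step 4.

n=0: pose=(7,3,E); sL=20/149, sR=4/13; mL=856/1937, mR=-4/13; mL+mR=20/149 → advance +1; mR−mL=-1452/1937 → turn -1·90°
n=1: pose=(8,3,S); sL=40/169, sR=8/29; mL=2512/4901, mR=-8/29; mL+mR=40/169 → advance +1; mR−mL=-3864/4901 → turn -1·90°
n=2: pose=(8,2,W); sL=2/5, sR=5/32; mL=89/160, mR=-5/32; mL+mR=2/5 → advance +1; mR−mL=-57/80 → turn -1·90°
n=3: pose=(7,2,N); sL=40/229, sR=40/241; mL=18800/55189, mR=-40/241; mL+mR=40/229 → advance +1; mR−mL=-27960/55189 → turn -1·90°
n=4: pose=(7,3,E); sL=20/149, sR=4/13; mL=856/1937, mR=-4/13; mL+mR=20/149 → advance +1; mR−mL=-1452/1937 → turn -1·90°

0 20/149 4/13 856/1937 -4/13 7 3 E
1 40/169 8/29 2512/4901 -8/29 8 3 S
2 2/5 5/32 89/160 -5/32 8 2 W
3 40/229 40/241 18800/55189 -40/241 7 2 N
4 20/149 4/13 856/1937 -4/13 7 3 E
final 8 3 S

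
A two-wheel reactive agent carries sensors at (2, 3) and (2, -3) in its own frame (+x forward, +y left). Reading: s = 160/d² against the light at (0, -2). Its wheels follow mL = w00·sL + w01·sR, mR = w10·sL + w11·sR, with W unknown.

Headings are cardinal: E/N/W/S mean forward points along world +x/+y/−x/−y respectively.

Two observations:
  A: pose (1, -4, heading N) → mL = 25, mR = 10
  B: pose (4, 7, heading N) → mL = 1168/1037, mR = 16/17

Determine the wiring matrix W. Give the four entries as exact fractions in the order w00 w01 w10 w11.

1/2 1/2 0 1

obs A: pose=(1,-4,N) → sL=40, sR=10, mL=25, mR=10
obs B: pose=(4,7,N) → sL=80/61, sR=16/17, mL=1168/1037, mR=16/17
sensor matrix S = [[40, 10], [80/61, 16/17]]; det S = 25440/1037
solve [mL_A; mL_B] = S·[w00; w01] and [mR_A; mR_B] = S·[w10; w11]:
  w00 = 1/2, w01 = 1/2, w10 = 0, w11 = 1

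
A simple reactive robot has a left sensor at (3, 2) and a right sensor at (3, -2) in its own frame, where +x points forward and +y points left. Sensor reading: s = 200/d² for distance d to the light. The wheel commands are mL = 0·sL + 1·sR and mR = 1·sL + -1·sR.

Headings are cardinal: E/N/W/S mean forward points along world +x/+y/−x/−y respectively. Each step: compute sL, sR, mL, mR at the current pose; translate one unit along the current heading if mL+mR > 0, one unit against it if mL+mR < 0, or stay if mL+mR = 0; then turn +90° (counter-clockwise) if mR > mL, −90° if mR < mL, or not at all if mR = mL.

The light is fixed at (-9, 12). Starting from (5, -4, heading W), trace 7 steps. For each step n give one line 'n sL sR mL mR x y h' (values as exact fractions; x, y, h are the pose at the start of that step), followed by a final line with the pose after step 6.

n=0: pose=(5,-4,W); sL=40/89, sR=200/317; mL=200/317, mR=-5120/28213; mL+mR=40/89 → advance +1; mR−mL=-22920/28213 → turn -1·90°
n=1: pose=(4,-4,N); sL=20/29, sR=100/197; mL=100/197, mR=1040/5713; mL+mR=20/29 → advance +1; mR−mL=-1860/5713 → turn -1·90°
n=2: pose=(4,-3,E); sL=8/17, sR=40/109; mL=40/109, mR=192/1853; mL+mR=8/17 → advance +1; mR−mL=-488/1853 → turn -1·90°
n=3: pose=(5,-3,S); sL=10/29, sR=50/117; mL=50/117, mR=-280/3393; mL+mR=10/29 → advance +1; mR−mL=-1730/3393 → turn -1·90°
n=4: pose=(5,-4,W); sL=40/89, sR=200/317; mL=200/317, mR=-5120/28213; mL+mR=40/89 → advance +1; mR−mL=-22920/28213 → turn -1·90°
n=5: pose=(4,-4,N); sL=20/29, sR=100/197; mL=100/197, mR=1040/5713; mL+mR=20/29 → advance +1; mR−mL=-1860/5713 → turn -1·90°
n=6: pose=(4,-3,E); sL=8/17, sR=40/109; mL=40/109, mR=192/1853; mL+mR=8/17 → advance +1; mR−mL=-488/1853 → turn -1·90°

0 40/89 200/317 200/317 -5120/28213 5 -4 W
1 20/29 100/197 100/197 1040/5713 4 -4 N
2 8/17 40/109 40/109 192/1853 4 -3 E
3 10/29 50/117 50/117 -280/3393 5 -3 S
4 40/89 200/317 200/317 -5120/28213 5 -4 W
5 20/29 100/197 100/197 1040/5713 4 -4 N
6 8/17 40/109 40/109 192/1853 4 -3 E
final 5 -3 S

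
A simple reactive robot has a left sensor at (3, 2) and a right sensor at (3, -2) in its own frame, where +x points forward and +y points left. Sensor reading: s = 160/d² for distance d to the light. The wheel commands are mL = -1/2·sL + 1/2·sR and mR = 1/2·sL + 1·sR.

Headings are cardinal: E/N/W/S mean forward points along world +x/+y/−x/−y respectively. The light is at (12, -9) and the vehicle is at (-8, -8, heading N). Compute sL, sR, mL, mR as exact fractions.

left sensor world pos  = (-10, -5); dL² = 500
right sensor world pos = (-6, -5); dR² = 340
sL = 160/500 = 8/25
sR = 160/340 = 8/17
mL = -1/2·sL + 1/2·sR = 32/425
mR = 1/2·sL + 1·sR = 268/425

8/25 8/17 32/425 268/425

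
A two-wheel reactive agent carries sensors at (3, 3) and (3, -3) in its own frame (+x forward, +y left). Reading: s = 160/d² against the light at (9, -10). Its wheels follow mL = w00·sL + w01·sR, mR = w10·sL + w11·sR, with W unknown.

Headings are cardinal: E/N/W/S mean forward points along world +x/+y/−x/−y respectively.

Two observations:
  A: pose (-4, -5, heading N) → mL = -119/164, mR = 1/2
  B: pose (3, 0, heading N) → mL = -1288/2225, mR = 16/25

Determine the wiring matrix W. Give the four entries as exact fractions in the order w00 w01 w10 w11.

1/2 -1 1 0

obs A: pose=(-4,-5,N) → sL=1/2, sR=40/41, mL=-119/164, mR=1/2
obs B: pose=(3,0,N) → sL=16/25, sR=80/89, mL=-1288/2225, mR=16/25
sensor matrix S = [[1/2, 40/41], [16/25, 80/89]]; det S = -3192/18245
solve [mL_A; mL_B] = S·[w00; w01] and [mR_A; mR_B] = S·[w10; w11]:
  w00 = 1/2, w01 = -1, w10 = 1, w11 = 0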